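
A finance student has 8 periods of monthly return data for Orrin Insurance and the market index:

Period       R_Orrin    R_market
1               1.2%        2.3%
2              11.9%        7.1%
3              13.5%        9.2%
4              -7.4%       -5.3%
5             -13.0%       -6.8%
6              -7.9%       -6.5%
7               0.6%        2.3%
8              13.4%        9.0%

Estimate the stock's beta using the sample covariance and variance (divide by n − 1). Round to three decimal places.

1.513

Mean R_i = (1.2 + 11.9 + 13.5 − 7.4 − 13.0 − 7.9 + 0.6 + 13.4) / 8 = 1.5375%
Mean R_m = (2.3 + 7.1 + 9.2 − 5.3 − 6.8 − 6.5 + 2.3 + 9.0) / 8 = 1.4125%
Σ(R_i − R̄_i)(R_m − R̄_m) = 495.0263  ⇒  Cov = 495.0263 / 7 = 70.7180
Σ(R_m − R̄_m)² = 327.2488  ⇒  Var(R_m) = 327.2488 / 7 = 46.7498
β = Cov / Var(R_m) = 70.7180 / 46.7498 = 1.5127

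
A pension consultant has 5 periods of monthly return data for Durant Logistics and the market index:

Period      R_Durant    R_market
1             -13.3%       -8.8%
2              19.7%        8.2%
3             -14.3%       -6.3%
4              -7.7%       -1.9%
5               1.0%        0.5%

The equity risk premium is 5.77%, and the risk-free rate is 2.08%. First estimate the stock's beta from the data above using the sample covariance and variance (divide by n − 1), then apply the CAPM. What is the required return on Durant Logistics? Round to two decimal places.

13.97%

Mean R_i = (-13.3 + 19.7 − 14.3 − 7.7 + 1.0) / 5 = -2.9200%
Mean R_m = (-8.8 + 8.2 − 6.3 − 1.9 + 0.5) / 5 = -1.6600%
Σ(R_i − R̄_i)(R_m − R̄_m) = 359.5640  ⇒  Cov = 359.5640 / 4 = 89.8910
Σ(R_m − R̄_m)² = 174.4520  ⇒  Var(R_m) = 174.4520 / 4 = 43.6130
β = Cov / Var(R_m) = 89.8910 / 43.6130 = 2.0611
E(R) = R_f + β × MRP = 2.08% + 2.0611 × 5.77% = 13.97%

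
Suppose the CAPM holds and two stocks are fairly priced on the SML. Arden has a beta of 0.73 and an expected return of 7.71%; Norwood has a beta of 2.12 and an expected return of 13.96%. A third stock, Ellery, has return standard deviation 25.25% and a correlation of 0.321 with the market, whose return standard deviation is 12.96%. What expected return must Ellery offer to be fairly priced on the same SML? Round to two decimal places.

7.24%

MRP = (13.96% − 7.71%) / (2.12 − 0.73) = 4.4964%
R_f = 7.71% − 0.73 × 4.4964% = 4.4276%
β_Ellery = ρ·σ_i/σ_m = 0.321 × 25.25 / 12.96 = 0.6254
E(R_Ellery) = R_f + β × MRP = 4.4276% + 0.6254 × 4.4964% = 7.24%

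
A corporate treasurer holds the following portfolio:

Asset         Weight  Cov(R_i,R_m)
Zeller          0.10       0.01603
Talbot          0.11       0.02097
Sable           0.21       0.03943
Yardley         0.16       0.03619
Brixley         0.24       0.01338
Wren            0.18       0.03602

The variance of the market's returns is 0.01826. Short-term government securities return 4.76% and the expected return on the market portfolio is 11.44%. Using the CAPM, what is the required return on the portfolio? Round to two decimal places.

β_Zeller = 0.01603 / 0.01826 = 0.8779
β_Talbot = 0.02097 / 0.01826 = 1.1484
β_Sable = 0.03943 / 0.01826 = 2.1594
β_Yardley = 0.03619 / 0.01826 = 1.9819
β_Brixley = 0.01338 / 0.01826 = 0.7327
β_Wren = 0.03602 / 0.01826 = 1.9726
β_P = Σ w_i β_i = 0.10×0.8779 + 0.11×1.1484 + 0.21×2.1594 + 0.16×1.9819 + 0.24×0.7327 + 0.18×1.9726 = 1.5156
MRP = 11.44% − 4.76% = 6.68%
E(R_P) = R_f + β_P × MRP = 4.76% + 1.5156 × 6.68% = 14.88%

14.88%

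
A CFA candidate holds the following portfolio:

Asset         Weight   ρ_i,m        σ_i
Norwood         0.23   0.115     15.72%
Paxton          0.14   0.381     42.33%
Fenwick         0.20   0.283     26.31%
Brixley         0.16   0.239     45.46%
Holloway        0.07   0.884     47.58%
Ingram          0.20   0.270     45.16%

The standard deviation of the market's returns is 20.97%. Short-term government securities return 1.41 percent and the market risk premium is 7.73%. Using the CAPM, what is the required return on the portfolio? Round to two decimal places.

5.57%

β_Norwood = 0.115 × 15.72% / 20.97% = 0.0862
β_Paxton = 0.381 × 42.33% / 20.97% = 0.7691
β_Fenwick = 0.283 × 26.31% / 20.97% = 0.3551
β_Brixley = 0.239 × 45.46% / 20.97% = 0.5181
β_Holloway = 0.884 × 47.58% / 20.97% = 2.0058
β_Ingram = 0.270 × 45.16% / 20.97% = 0.5815
β_P = Σ w_i β_i = 0.23×0.0862 + 0.14×0.7691 + 0.20×0.3551 + 0.16×0.5181 + 0.07×2.0058 + 0.20×0.5815 = 0.5381
E(R_P) = R_f + β_P × MRP = 1.41% + 0.5381 × 7.73% = 5.57%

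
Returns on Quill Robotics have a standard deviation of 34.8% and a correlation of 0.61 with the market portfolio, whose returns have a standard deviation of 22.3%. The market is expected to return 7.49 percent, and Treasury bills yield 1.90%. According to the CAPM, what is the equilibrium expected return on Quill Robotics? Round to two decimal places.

β = ρ × σ_i / σ_m = 0.61 × 34.8% / 22.3% = 0.9519
MRP = 7.49% − 1.90% = 5.59%
E(R) = 1.90% + 0.9519 × 5.59% = 7.22%

7.22%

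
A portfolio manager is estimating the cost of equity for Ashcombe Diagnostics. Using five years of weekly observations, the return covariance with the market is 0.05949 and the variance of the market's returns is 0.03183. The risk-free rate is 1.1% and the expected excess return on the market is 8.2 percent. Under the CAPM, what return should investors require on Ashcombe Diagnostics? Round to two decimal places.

16.43%

β = Cov(R_i, R_m) / Var(R_m) = 0.05949 / 0.03183 = 1.8690
E(R) = R_f + β × MRP = 1.1% + 1.8690 × 8.2% = 16.43%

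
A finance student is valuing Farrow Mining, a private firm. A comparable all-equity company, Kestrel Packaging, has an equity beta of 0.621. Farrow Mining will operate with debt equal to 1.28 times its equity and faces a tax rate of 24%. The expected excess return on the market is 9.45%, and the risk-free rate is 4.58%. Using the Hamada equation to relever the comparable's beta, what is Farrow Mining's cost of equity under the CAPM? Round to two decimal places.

16.16%

β_L = β_U × [1 + (1 − t)(D/E)] = 0.621 × [1 + (1 − 0.24) × 1.28]
    = 0.621 × [1 + 0.76 × 1.28] = 0.621 × 1.9728 = 1.2251
E(R) = R_f + β_L × MRP = 4.58% + 1.2251 × 9.45% = 16.16%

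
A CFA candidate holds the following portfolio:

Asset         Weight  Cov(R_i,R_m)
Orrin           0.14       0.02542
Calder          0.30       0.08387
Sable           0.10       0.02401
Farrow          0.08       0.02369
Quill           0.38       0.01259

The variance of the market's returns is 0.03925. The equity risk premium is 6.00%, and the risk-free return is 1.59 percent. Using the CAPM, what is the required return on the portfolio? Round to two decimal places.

7.37%

β_Orrin = 0.02542 / 0.03925 = 0.6476
β_Calder = 0.08387 / 0.03925 = 2.1368
β_Sable = 0.02401 / 0.03925 = 0.6117
β_Farrow = 0.02369 / 0.03925 = 0.6036
β_Quill = 0.01259 / 0.03925 = 0.3208
β_P = Σ w_i β_i = 0.14×0.6476 + 0.30×2.1368 + 0.10×0.6117 + 0.08×0.6036 + 0.38×0.3208 = 0.9631
E(R_P) = R_f + β_P × MRP = 1.59% + 0.9631 × 6.00% = 7.37%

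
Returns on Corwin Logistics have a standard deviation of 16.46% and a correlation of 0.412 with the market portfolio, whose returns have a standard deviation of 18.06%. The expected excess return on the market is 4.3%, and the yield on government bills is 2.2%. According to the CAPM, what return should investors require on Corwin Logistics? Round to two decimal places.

3.81%

β = ρ × σ_i / σ_m = 0.412 × 16.46% / 18.06% = 0.3755
E(R) = 2.2% + 0.3755 × 4.3% = 3.81%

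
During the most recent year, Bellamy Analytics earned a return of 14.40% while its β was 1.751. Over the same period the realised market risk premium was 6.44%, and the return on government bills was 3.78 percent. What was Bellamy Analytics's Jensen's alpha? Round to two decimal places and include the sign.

CAPM benchmark = R_f + β(R_m − R_f) = 3.78% + 1.751 × 6.44% = 15.05644%
α = actual − benchmark = 14.40% − 15.05644% = -0.66%

-0.66%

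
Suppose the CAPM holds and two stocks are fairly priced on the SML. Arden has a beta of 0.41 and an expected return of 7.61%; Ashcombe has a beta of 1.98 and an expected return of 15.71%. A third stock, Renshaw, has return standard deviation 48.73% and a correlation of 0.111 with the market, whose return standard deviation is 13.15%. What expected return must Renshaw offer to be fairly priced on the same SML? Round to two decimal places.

7.62%

MRP = (15.71% − 7.61%) / (1.98 − 0.41) = 5.1592%
R_f = 7.61% − 0.41 × 5.1592% = 5.4947%
β_Renshaw = ρ·σ_i/σ_m = 0.111 × 48.73 / 13.15 = 0.4113
E(R_Renshaw) = R_f + β × MRP = 5.4947% + 0.4113 × 5.1592% = 7.62%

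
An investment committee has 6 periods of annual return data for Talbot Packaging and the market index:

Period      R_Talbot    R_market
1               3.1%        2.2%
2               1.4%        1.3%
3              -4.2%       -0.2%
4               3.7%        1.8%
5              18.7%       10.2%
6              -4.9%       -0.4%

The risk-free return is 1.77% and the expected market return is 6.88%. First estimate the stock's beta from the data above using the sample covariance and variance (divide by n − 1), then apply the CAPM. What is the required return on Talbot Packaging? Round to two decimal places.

Mean R_i = (3.1 + 1.4 − 4.2 + 3.7 + 18.7 − 4.9) / 6 = 2.9667%
Mean R_m = (2.2 + 1.3 − 0.2 + 1.8 + 10.2 − 0.4) / 6 = 2.4833%
Σ(R_i − R̄_i)(R_m − R̄_m) = 164.6367  ⇒  Cov = 164.6367 / 5 = 32.9273
Σ(R_m − R̄_m)² = 77.0083  ⇒  Var(R_m) = 77.0083 / 5 = 15.4017
β = Cov / Var(R_m) = 32.9273 / 15.4017 = 2.1379
MRP = 6.88% − 1.77% = 5.11%
E(R) = R_f + β × MRP = 1.77% + 2.1379 × 5.11% = 12.69%

12.69%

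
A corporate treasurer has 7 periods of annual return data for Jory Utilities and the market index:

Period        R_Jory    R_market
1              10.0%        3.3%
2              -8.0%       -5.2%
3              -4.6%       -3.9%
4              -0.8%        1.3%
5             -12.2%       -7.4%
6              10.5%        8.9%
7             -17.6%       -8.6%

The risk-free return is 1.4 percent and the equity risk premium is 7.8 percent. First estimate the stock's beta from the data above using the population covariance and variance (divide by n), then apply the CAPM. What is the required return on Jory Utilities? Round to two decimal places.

Mean R_i = (10.0 − 8.0 − 4.6 − 0.8 − 12.2 + 10.5 − 17.6) / 7 = -3.2429%
Mean R_m = (3.3 − 5.2 − 3.9 + 1.3 − 7.4 + 8.9 − 8.6) / 7 = -1.6571%
Σ(R_i − R̄_i)(R_m − R̄_m) = 388.9729  ⇒  Cov = 388.9729 / 7 = 55.5676
Σ(R_m − R̄_m)² = 243.5371  ⇒  Var(R_m) = 243.5371 / 7 = 34.7910
β = Cov / Var(R_m) = 55.5676 / 34.7910 = 1.5972
E(R) = R_f + β × MRP = 1.4% + 1.5972 × 7.8% = 13.86%

13.86%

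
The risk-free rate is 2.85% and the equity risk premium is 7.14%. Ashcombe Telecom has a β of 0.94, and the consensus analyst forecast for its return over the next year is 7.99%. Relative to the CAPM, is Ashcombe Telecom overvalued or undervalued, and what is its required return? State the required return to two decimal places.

Overvalued; required return 9.56%

Required return = R_f + β·MRP = 2.85% + 0.94 × 7.14% = 9.56%
Forecast 7.99% < required 9.56% → the stock plots below the SML → overvalued.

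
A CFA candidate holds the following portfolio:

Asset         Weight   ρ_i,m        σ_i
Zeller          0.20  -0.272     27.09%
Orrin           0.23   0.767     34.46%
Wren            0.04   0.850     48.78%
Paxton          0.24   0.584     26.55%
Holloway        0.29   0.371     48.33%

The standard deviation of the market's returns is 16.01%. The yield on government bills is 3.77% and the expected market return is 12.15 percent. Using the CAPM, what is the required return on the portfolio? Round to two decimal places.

11.72%

β_Zeller = -0.272 × 27.09% / 16.01% = -0.4602
β_Orrin = 0.767 × 34.46% / 16.01% = 1.6509
β_Wren = 0.850 × 48.78% / 16.01% = 2.5898
β_Paxton = 0.584 × 26.55% / 16.01% = 0.9685
β_Holloway = 0.371 × 48.33% / 16.01% = 1.1200
β_P = Σ w_i β_i = 0.20×-0.4602 + 0.23×1.6509 + 0.04×2.5898 + 0.24×0.9685 + 0.29×1.1200 = 0.9485
MRP = 12.15% − 3.77% = 8.38%
E(R_P) = R_f + β_P × MRP = 3.77% + 0.9485 × 8.38% = 11.72%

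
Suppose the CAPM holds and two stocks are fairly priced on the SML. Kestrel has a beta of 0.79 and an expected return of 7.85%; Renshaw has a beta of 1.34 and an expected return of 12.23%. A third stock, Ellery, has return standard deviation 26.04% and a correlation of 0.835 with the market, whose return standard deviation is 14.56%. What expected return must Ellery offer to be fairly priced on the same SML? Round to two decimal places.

MRP = (12.23% − 7.85%) / (1.34 − 0.79) = 7.9636%
R_f = 7.85% − 0.79 × 7.9636% = 1.5588%
β_Ellery = ρ·σ_i/σ_m = 0.835 × 26.04 / 14.56 = 1.4934
E(R_Ellery) = R_f + β × MRP = 1.5588% + 1.4934 × 7.9636% = 13.45%

13.45%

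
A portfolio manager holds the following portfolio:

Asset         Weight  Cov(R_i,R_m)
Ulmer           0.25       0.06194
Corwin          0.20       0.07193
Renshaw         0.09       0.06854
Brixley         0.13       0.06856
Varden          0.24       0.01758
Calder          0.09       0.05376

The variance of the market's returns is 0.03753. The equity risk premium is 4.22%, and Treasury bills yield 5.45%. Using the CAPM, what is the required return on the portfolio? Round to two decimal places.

β_Ulmer = 0.06194 / 0.03753 = 1.6504
β_Corwin = 0.07193 / 0.03753 = 1.9166
β_Renshaw = 0.06854 / 0.03753 = 1.8263
β_Brixley = 0.06856 / 0.03753 = 1.8268
β_Varden = 0.01758 / 0.03753 = 0.4684
β_Calder = 0.05376 / 0.03753 = 1.4325
β_P = Σ w_i β_i = 0.25×1.6504 + 0.20×1.9166 + 0.09×1.8263 + 0.13×1.8268 + 0.24×0.4684 + 0.09×1.4325 = 1.4391
E(R_P) = R_f + β_P × MRP = 5.45% + 1.4391 × 4.22% = 11.52%

11.52%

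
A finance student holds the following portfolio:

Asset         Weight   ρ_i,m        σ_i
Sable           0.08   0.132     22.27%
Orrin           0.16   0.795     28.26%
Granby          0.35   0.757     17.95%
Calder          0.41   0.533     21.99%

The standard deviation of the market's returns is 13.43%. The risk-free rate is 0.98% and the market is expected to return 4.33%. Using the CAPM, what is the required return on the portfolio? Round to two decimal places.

4.32%

β_Sable = 0.132 × 22.27% / 13.43% = 0.2189
β_Orrin = 0.795 × 28.26% / 13.43% = 1.6729
β_Granby = 0.757 × 17.95% / 13.43% = 1.0118
β_Calder = 0.533 × 21.99% / 13.43% = 0.8727
β_P = Σ w_i β_i = 0.08×0.2189 + 0.16×1.6729 + 0.35×1.0118 + 0.41×0.8727 = 0.9971
MRP = 4.33% − 0.98% = 3.35%
E(R_P) = R_f + β_P × MRP = 0.98% + 0.9971 × 3.35% = 4.32%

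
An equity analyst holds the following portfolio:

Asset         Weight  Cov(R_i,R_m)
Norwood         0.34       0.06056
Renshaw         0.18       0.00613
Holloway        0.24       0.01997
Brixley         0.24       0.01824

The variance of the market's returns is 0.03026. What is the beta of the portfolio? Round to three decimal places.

β_Norwood = 0.06056 / 0.03026 = 2.0013
β_Renshaw = 0.00613 / 0.03026 = 0.2026
β_Holloway = 0.01997 / 0.03026 = 0.6599
β_Brixley = 0.01824 / 0.03026 = 0.6028
β_P = Σ w_i β_i = 0.34×2.0013 + 0.18×0.2026 + 0.24×0.6599 + 0.24×0.6028 = 1.0200

1.020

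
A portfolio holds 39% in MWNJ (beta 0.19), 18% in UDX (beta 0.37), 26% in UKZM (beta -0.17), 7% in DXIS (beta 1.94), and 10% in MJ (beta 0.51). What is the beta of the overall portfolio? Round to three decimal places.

0.283

β_P = Σ w_i β_i = 0.39×0.19 + 0.18×0.37 + 0.26×-0.17 + 0.07×1.94 + 0.10×0.51 = 0.2833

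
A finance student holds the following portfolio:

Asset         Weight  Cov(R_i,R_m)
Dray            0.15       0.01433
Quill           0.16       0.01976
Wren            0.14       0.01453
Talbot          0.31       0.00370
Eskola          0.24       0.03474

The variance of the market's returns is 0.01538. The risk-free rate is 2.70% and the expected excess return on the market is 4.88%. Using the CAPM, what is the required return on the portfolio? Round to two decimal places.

8.04%

β_Dray = 0.01433 / 0.01538 = 0.9317
β_Quill = 0.01976 / 0.01538 = 1.2848
β_Wren = 0.01453 / 0.01538 = 0.9447
β_Talbot = 0.00370 / 0.01538 = 0.2406
β_Eskola = 0.03474 / 0.01538 = 2.2588
β_P = Σ w_i β_i = 0.15×0.9317 + 0.16×1.2848 + 0.14×0.9447 + 0.31×0.2406 + 0.24×2.2588 = 1.0943
E(R_P) = R_f + β_P × MRP = 2.70% + 1.0943 × 4.88% = 8.04%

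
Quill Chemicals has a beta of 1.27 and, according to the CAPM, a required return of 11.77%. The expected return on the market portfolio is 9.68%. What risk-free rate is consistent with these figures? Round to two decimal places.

1.94%

E(R) = R_f + β(E(R_m) − R_f) = R_f(1 − β) + β·E(R_m)
11.77% = R_f × (1 − 1.27) + 1.27 × 9.68%
11.77% = R_f × -0.27 + 12.2936%
R_f = (11.77% − 12.2936%) / -0.27 = 1.94%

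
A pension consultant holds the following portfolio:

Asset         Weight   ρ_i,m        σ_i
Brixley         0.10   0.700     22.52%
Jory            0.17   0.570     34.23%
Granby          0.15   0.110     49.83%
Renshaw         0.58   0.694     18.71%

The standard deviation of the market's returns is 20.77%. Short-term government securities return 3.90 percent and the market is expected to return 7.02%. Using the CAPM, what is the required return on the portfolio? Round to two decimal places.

β_Brixley = 0.700 × 22.52% / 20.77% = 0.7590
β_Jory = 0.570 × 34.23% / 20.77% = 0.9394
β_Granby = 0.110 × 49.83% / 20.77% = 0.2639
β_Renshaw = 0.694 × 18.71% / 20.77% = 0.6252
β_P = Σ w_i β_i = 0.10×0.7590 + 0.17×0.9394 + 0.15×0.2639 + 0.58×0.6252 = 0.6378
MRP = 7.02% − 3.90% = 3.12%
E(R_P) = R_f + β_P × MRP = 3.90% + 0.6378 × 3.12% = 5.89%

5.89%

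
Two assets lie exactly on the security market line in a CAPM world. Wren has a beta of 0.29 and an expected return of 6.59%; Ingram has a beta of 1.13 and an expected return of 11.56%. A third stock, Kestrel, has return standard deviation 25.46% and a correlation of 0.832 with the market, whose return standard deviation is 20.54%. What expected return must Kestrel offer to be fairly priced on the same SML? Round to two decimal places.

10.98%

MRP = (11.56% − 6.59%) / (1.13 − 0.29) = 5.9167%
R_f = 6.59% − 0.29 × 5.9167% = 4.8742%
β_Kestrel = ρ·σ_i/σ_m = 0.832 × 25.46 / 20.54 = 1.0313
E(R_Kestrel) = R_f + β × MRP = 4.8742% + 1.0313 × 5.9167% = 10.98%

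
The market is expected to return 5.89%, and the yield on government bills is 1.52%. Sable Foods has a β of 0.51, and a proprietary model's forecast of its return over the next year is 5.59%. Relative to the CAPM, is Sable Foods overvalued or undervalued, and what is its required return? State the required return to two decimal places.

Undervalued; required return 3.75%

MRP = 5.89% − 1.52% = 4.37%
Required return = R_f + β·MRP = 1.52% + 0.51 × 4.37% = 3.75%
Forecast 5.59% > required 3.75% → the stock plots above the SML → undervalued.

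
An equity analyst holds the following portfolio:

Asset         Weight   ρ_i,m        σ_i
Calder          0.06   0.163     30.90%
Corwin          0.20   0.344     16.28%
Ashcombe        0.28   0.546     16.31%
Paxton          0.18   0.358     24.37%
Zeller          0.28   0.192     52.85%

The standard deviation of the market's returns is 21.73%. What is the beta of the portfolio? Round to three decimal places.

0.383

β_Calder = 0.163 × 30.90% / 21.73% = 0.2318
β_Corwin = 0.344 × 16.28% / 21.73% = 0.2577
β_Ashcombe = 0.546 × 16.31% / 21.73% = 0.4098
β_Paxton = 0.358 × 24.37% / 21.73% = 0.4015
β_Zeller = 0.192 × 52.85% / 21.73% = 0.4670
β_P = Σ w_i β_i = 0.06×0.2318 + 0.20×0.2577 + 0.28×0.4098 + 0.18×0.4015 + 0.28×0.4670 = 0.3832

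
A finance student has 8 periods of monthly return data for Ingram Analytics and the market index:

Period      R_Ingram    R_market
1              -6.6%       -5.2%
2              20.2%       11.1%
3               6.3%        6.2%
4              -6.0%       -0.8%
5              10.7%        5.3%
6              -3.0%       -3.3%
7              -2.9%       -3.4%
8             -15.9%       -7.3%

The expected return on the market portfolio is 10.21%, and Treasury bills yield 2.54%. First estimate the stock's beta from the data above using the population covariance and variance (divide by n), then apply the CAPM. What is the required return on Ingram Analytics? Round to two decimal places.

Mean R_i = (-6.6 + 20.2 + 6.3 − 6.0 + 10.7 − 3.0 − 2.9 − 15.9) / 8 = 0.3500%
Mean R_m = (-5.2 + 11.1 + 6.2 − 0.8 + 5.3 − 3.3 − 3.4 − 7.3) / 8 = 0.3250%
Σ(R_i − R̄_i)(R_m − R̄_m) = 494.0300  ⇒  Cov = 494.0300 / 8 = 61.7538
Σ(R_m − R̄_m)² = 292.3150  ⇒  Var(R_m) = 292.3150 / 8 = 36.5394
β = Cov / Var(R_m) = 61.7538 / 36.5394 = 1.6901
MRP = 10.21% − 2.54% = 7.67%
E(R) = R_f + β × MRP = 2.54% + 1.6901 × 7.67% = 15.50%

15.50%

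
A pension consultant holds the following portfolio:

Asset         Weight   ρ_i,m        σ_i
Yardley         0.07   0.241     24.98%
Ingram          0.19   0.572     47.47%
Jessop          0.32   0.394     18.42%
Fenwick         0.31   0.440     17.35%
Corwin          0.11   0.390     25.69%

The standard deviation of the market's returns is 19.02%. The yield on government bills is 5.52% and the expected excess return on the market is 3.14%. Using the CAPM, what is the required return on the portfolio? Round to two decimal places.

β_Yardley = 0.241 × 24.98% / 19.02% = 0.3165
β_Ingram = 0.572 × 47.47% / 19.02% = 1.4276
β_Jessop = 0.394 × 18.42% / 19.02% = 0.3816
β_Fenwick = 0.440 × 17.35% / 19.02% = 0.4014
β_Corwin = 0.390 × 25.69% / 19.02% = 0.5268
β_P = Σ w_i β_i = 0.07×0.3165 + 0.19×1.4276 + 0.32×0.3816 + 0.31×0.4014 + 0.11×0.5268 = 0.5979
E(R_P) = R_f + β_P × MRP = 5.52% + 0.5979 × 3.14% = 7.40%

7.40%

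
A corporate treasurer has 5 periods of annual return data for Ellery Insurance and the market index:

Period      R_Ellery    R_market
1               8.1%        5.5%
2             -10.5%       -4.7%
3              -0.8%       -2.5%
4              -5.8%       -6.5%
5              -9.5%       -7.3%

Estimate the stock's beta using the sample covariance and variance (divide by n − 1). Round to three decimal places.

Mean R_i = (8.1 − 10.5 − 0.8 − 5.8 − 9.5) / 5 = -3.7000%
Mean R_m = (5.5 − 4.7 − 2.5 − 6.5 − 7.3) / 5 = -3.1000%
Σ(R_i − R̄_i)(R_m − R̄_m) = 145.6000  ⇒  Cov = 145.6000 / 4 = 36.4000
Σ(R_m − R̄_m)² = 106.0800  ⇒  Var(R_m) = 106.0800 / 4 = 26.5200
β = Cov / Var(R_m) = 36.4000 / 26.5200 = 1.3725

1.373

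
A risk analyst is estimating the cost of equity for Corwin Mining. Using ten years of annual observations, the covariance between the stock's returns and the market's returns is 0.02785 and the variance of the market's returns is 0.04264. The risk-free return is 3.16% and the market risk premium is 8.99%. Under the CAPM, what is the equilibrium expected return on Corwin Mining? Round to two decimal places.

β = Cov(R_i, R_m) / Var(R_m) = 0.02785 / 0.04264 = 0.6531
E(R) = R_f + β × MRP = 3.16% + 0.6531 × 8.99% = 9.03%

9.03%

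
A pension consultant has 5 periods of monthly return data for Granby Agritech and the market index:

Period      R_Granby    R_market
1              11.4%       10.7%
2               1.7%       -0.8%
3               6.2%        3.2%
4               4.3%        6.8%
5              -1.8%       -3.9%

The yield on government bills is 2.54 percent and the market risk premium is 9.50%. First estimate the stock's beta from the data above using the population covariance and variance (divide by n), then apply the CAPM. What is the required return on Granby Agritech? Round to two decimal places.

Mean R_i = (11.4 + 1.7 + 6.2 + 4.3 − 1.8) / 5 = 4.3600%
Mean R_m = (10.7 − 0.8 + 3.2 + 6.8 − 3.9) / 5 = 3.2000%
Σ(R_i − R̄_i)(R_m − R̄_m) = 106.9600  ⇒  Cov = 106.9600 / 5 = 21.3920
Σ(R_m − R̄_m)² = 135.6200  ⇒  Var(R_m) = 135.6200 / 5 = 27.1240
β = Cov / Var(R_m) = 21.3920 / 27.1240 = 0.7887
E(R) = R_f + β × MRP = 2.54% + 0.7887 × 9.50% = 10.03%

10.03%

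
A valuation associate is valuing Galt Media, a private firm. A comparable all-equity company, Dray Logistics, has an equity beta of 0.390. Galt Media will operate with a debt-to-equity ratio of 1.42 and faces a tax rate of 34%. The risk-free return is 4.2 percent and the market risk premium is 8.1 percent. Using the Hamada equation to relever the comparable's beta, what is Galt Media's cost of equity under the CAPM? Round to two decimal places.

10.32%

β_L = β_U × [1 + (1 − t)(D/E)] = 0.390 × [1 + (1 − 0.34) × 1.42]
    = 0.390 × [1 + 0.66 × 1.42] = 0.390 × 1.9372 = 0.7555
E(R) = R_f + β_L × MRP = 4.2% + 0.7555 × 8.1% = 10.32%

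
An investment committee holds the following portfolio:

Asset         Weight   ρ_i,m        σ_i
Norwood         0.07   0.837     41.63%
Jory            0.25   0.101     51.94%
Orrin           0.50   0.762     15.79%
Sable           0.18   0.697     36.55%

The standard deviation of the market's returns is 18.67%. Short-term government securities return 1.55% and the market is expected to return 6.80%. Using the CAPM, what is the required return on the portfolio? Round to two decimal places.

β_Norwood = 0.837 × 41.63% / 18.67% = 1.8663
β_Jory = 0.101 × 51.94% / 18.67% = 0.2810
β_Orrin = 0.762 × 15.79% / 18.67% = 0.6445
β_Sable = 0.697 × 36.55% / 18.67% = 1.3645
β_P = Σ w_i β_i = 0.07×1.8663 + 0.25×0.2810 + 0.50×0.6445 + 0.18×1.3645 = 0.7688
MRP = 6.80% − 1.55% = 5.25%
E(R_P) = R_f + β_P × MRP = 1.55% + 0.7688 × 5.25% = 5.59%

5.59%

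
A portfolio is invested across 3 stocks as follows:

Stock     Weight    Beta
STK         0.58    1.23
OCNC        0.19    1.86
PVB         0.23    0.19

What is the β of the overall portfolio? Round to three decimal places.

β_P = Σ w_i β_i = 0.58×1.23 + 0.19×1.86 + 0.23×0.19 = 1.1105

1.111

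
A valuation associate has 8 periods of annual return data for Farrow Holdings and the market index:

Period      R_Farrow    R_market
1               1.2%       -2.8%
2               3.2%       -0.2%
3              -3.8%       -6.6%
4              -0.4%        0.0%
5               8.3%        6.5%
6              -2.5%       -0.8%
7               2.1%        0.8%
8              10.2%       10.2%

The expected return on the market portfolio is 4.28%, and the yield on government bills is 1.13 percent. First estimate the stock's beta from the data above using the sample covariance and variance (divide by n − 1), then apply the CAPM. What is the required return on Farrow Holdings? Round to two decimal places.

Mean R_i = (1.2 + 3.2 − 3.8 − 0.4 + 8.3 − 2.5 + 2.1 + 10.2) / 8 = 2.2875%
Mean R_m = (-2.8 − 0.2 − 6.6 + 0.0 + 6.5 − 0.8 + 0.8 + 10.2) / 8 = 0.8875%
Σ(R_i − R̄_i)(R_m − R̄_m) = 166.5088  ⇒  Cov = 166.5088 / 7 = 23.7870
Σ(R_m − R̄_m)² = 192.7088  ⇒  Var(R_m) = 192.7088 / 7 = 27.5298
β = Cov / Var(R_m) = 23.7870 / 27.5298 = 0.8640
MRP = 4.28% − 1.13% = 3.15%
E(R) = R_f + β × MRP = 1.13% + 0.8640 × 3.15% = 3.85%

3.85%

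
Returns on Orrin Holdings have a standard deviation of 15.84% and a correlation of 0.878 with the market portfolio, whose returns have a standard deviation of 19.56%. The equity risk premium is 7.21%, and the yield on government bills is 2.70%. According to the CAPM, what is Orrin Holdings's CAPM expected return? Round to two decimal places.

7.83%

β = ρ × σ_i / σ_m = 0.878 × 15.84% / 19.56% = 0.7110
E(R) = 2.70% + 0.7110 × 7.21% = 7.83%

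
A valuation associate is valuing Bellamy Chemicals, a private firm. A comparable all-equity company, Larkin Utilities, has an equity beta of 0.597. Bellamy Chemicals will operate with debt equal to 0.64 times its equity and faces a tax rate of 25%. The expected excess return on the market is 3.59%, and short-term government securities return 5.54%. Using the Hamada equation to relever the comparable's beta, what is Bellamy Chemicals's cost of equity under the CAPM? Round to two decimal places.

8.71%

β_L = β_U × [1 + (1 − t)(D/E)] = 0.597 × [1 + (1 − 0.25) × 0.64]
    = 0.597 × [1 + 0.75 × 0.64] = 0.597 × 1.4800 = 0.8836
E(R) = R_f + β_L × MRP = 5.54% + 0.8836 × 3.59% = 8.71%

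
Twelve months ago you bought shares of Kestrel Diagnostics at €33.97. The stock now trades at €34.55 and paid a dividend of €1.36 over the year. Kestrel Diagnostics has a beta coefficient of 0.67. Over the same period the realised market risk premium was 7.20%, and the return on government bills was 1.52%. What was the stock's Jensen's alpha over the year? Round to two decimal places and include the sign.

-0.63%

Realised HPR = (P1 + D1 − P0) / P0 = (34.55 + 1.36 − 33.97) / 33.97 = 1.94 / 33.97 = 5.7109%
CAPM required = R_f + β·MRP = 1.52% + 0.67 × 7.20% = 6.3440%
α = realised − required = 5.7109% − 6.3440% = -0.63%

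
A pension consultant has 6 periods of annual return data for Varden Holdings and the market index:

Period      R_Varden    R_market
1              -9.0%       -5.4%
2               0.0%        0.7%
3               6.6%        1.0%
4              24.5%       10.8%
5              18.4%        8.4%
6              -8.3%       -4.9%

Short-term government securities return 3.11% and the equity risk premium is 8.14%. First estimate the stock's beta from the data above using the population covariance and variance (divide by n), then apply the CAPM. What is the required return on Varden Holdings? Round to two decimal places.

Mean R_i = (-9.0 + 0.0 + 6.6 + 24.5 + 18.4 − 8.3) / 6 = 5.3667%
Mean R_m = (-5.4 + 0.7 + 1.0 + 10.8 + 8.4 − 4.9) / 6 = 1.7667%
Σ(R_i − R̄_i)(R_m − R̄_m) = 458.1433  ⇒  Cov = 458.1433 / 6 = 76.3572
Σ(R_m − R̄_m)² = 223.1333  ⇒  Var(R_m) = 223.1333 / 6 = 37.1889
β = Cov / Var(R_m) = 76.3572 / 37.1889 = 2.0532
E(R) = R_f + β × MRP = 3.11% + 2.0532 × 8.14% = 19.82%

19.82%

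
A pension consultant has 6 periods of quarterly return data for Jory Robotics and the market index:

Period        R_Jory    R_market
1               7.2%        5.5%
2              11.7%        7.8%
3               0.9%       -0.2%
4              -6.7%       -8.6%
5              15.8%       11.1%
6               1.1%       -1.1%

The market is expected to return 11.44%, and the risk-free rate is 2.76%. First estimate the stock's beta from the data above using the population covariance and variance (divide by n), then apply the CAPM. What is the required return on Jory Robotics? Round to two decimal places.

12.65%

Mean R_i = (7.2 + 11.7 + 0.9 − 6.7 + 15.8 + 1.1) / 6 = 5.0000%
Mean R_m = (5.5 + 7.8 − 0.2 − 8.6 + 11.1 − 1.1) / 6 = 2.4167%
Σ(R_i − R̄_i)(R_m − R̄_m) = 289.9700  ⇒  Cov = 289.9700 / 6 = 48.3283
Σ(R_m − R̄_m)² = 254.4683  ⇒  Var(R_m) = 254.4683 / 6 = 42.4114
β = Cov / Var(R_m) = 48.3283 / 42.4114 = 1.1395
MRP = 11.44% − 2.76% = 8.68%
E(R) = R_f + β × MRP = 2.76% + 1.1395 × 8.68% = 12.65%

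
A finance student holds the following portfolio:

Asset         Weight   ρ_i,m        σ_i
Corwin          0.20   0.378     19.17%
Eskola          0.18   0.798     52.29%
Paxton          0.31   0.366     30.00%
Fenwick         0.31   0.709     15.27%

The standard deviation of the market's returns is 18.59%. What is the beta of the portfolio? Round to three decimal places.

0.846

β_Corwin = 0.378 × 19.17% / 18.59% = 0.3898
β_Eskola = 0.798 × 52.29% / 18.59% = 2.2446
β_Paxton = 0.366 × 30.00% / 18.59% = 0.5906
β_Fenwick = 0.709 × 15.27% / 18.59% = 0.5824
β_P = Σ w_i β_i = 0.20×0.3898 + 0.18×2.2446 + 0.31×0.5906 + 0.31×0.5824 = 0.8456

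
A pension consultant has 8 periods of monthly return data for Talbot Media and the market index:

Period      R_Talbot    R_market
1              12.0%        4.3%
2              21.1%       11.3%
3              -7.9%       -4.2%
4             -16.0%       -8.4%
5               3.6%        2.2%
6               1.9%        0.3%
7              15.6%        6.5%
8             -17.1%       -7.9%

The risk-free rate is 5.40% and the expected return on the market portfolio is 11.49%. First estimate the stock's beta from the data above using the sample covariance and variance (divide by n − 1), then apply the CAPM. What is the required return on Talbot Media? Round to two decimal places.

Mean R_i = (12.0 + 21.1 − 7.9 − 16.0 + 3.6 + 1.9 + 15.6 − 17.1) / 8 = 1.6500%
Mean R_m = (4.3 + 11.3 − 4.2 − 8.4 + 2.2 + 0.3 + 6.5 − 7.9) / 8 = 0.5125%
Σ(R_i − R̄_i)(R_m − R̄_m) = 695.8250  ⇒  Cov = 695.8250 / 7 = 99.4036
Σ(R_m − R̄_m)² = 341.8688  ⇒  Var(R_m) = 341.8688 / 7 = 48.8384
β = Cov / Var(R_m) = 99.4036 / 48.8384 = 2.0354
MRP = 11.49% − 5.40% = 6.09%
E(R) = R_f + β × MRP = 5.40% + 2.0354 × 6.09% = 17.80%

17.80%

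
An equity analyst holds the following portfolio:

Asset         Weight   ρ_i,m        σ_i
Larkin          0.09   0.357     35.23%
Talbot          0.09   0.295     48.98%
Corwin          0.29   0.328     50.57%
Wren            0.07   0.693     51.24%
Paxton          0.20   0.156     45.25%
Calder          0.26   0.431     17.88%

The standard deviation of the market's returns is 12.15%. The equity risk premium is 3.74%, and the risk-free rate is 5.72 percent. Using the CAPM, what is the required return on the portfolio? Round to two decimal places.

β_Larkin = 0.357 × 35.23% / 12.15% = 1.0352
β_Talbot = 0.295 × 48.98% / 12.15% = 1.1892
β_Corwin = 0.328 × 50.57% / 12.15% = 1.3652
β_Wren = 0.693 × 51.24% / 12.15% = 2.9226
β_Paxton = 0.156 × 45.25% / 12.15% = 0.5810
β_Calder = 0.431 × 17.88% / 12.15% = 0.6343
β_P = Σ w_i β_i = 0.09×1.0352 + 0.09×1.1892 + 0.29×1.3652 + 0.07×2.9226 + 0.20×0.5810 + 0.26×0.6343 = 1.0818
E(R_P) = R_f + β_P × MRP = 5.72% + 1.0818 × 3.74% = 9.77%

9.77%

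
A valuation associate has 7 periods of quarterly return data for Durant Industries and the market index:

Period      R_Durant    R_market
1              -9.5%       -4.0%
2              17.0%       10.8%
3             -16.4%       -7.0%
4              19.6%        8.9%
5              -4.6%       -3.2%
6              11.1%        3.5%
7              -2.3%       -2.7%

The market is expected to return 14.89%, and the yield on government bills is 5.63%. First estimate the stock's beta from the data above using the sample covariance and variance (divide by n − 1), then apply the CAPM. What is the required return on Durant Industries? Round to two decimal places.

Mean R_i = (-9.5 + 17.0 − 16.4 + 19.6 − 4.6 + 11.1 − 2.3) / 7 = 2.1286%
Mean R_m = (-4.0 + 10.8 − 7.0 + 8.9 − 3.2 + 3.5 − 2.7) / 7 = 0.9000%
Σ(R_i − R̄_i)(R_m − R̄_m) = 557.2100  ⇒  Cov = 557.2100 / 6 = 92.8683
Σ(R_m − R̄_m)² = 284.9600  ⇒  Var(R_m) = 284.9600 / 6 = 47.4933
β = Cov / Var(R_m) = 92.8683 / 47.4933 = 1.9554
MRP = 14.89% − 5.63% = 9.26%
E(R) = R_f + β × MRP = 5.63% + 1.9554 × 9.26% = 23.74%

23.74%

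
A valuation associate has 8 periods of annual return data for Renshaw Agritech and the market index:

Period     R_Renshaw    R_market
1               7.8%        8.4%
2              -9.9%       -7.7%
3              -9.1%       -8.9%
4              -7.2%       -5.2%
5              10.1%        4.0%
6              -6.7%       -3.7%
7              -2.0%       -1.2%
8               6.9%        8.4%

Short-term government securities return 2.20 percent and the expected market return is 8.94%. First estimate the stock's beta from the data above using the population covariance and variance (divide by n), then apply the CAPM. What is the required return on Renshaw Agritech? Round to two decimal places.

Mean R_i = (7.8 − 9.9 − 9.1 − 7.2 + 10.1 − 6.7 − 2.0 + 6.9) / 8 = -1.2625%
Mean R_m = (8.4 − 7.7 − 8.9 − 5.2 + 4.0 − 3.7 − 1.2 + 8.4) / 8 = -0.7375%
Σ(R_i − R̄_i)(R_m − R̄_m) = 378.2813  ⇒  Cov = 378.2813 / 8 = 47.2852
Σ(R_m − R̄_m)² = 333.4388  ⇒  Var(R_m) = 333.4388 / 8 = 41.6799
β = Cov / Var(R_m) = 47.2852 / 41.6799 = 1.1345
MRP = 8.94% − 2.20% = 6.74%
E(R) = R_f + β × MRP = 2.20% + 1.1345 × 6.74% = 9.85%

9.85%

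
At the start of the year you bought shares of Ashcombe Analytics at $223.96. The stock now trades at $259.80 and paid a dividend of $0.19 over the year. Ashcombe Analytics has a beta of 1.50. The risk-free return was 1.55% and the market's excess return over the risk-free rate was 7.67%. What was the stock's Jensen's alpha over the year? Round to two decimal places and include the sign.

Realised HPR = (P1 + D1 − P0) / P0 = (259.80 + 0.19 − 223.96) / 223.96 = 36.03 / 223.96 = 16.0877%
CAPM required = R_f + β·MRP = 1.55% + 1.50 × 7.67% = 13.0550%
α = realised − required = 16.0877% − 13.0550% = +3.03%

+3.03%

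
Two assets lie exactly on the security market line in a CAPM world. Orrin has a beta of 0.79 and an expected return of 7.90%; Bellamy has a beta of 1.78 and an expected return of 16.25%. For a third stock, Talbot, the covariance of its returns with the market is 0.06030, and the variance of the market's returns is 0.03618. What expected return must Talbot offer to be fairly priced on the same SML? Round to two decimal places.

15.29%

MRP = (16.25% − 7.90%) / (1.78 − 0.79) = 8.4343%
R_f = 7.90% − 0.79 × 8.4343% = 1.2369%
β_Talbot = Cov / Var(R_m) = 0.06030 / 0.03618 = 1.6667
E(R_Talbot) = R_f + β × MRP = 1.2369% + 1.6667 × 8.4343% = 15.29%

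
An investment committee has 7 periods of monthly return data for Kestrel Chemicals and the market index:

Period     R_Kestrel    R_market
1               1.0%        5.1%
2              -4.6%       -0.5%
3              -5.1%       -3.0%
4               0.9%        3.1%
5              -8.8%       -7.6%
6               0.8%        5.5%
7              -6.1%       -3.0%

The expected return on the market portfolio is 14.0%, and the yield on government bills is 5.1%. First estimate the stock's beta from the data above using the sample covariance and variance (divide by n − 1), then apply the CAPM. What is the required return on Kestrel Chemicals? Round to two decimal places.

Mean R_i = (1.0 − 4.6 − 5.1 + 0.9 − 8.8 + 0.8 − 6.1) / 7 = -3.1286%
Mean R_m = (5.1 − 0.5 − 3.0 + 3.1 − 7.6 + 5.5 − 3.0) / 7 = -0.0571%
Σ(R_i − R̄_i)(R_m − R̄_m) = 113.8186  ⇒  Cov = 113.8186 / 6 = 18.9698
Σ(R_m − R̄_m)² = 141.8571  ⇒  Var(R_m) = 141.8571 / 6 = 23.6429
β = Cov / Var(R_m) = 18.9698 / 23.6429 = 0.8023
MRP = 14.0% − 5.1% = 8.90%
E(R) = R_f + β × MRP = 5.1% + 0.8023 × 8.9% = 12.24%

12.24%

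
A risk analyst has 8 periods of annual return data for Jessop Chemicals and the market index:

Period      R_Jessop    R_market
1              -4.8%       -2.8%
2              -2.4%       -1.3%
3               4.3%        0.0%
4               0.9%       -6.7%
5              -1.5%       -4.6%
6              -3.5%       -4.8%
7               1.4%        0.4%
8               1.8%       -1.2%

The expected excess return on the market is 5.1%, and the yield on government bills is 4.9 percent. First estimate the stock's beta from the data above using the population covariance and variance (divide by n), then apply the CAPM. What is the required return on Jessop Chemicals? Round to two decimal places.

7.46%

Mean R_i = (-4.8 − 2.4 + 4.3 + 0.9 − 1.5 − 3.5 + 1.4 + 1.8) / 8 = -0.4750%
Mean R_m = (-2.8 − 1.3 + 0.0 − 6.7 − 4.6 − 4.8 + 0.4 − 1.2) / 8 = -2.6250%
Σ(R_i − R̄_i)(R_m − R̄_m) = 22.6550  ⇒  Cov = 22.6550 / 8 = 2.8319
Σ(R_m − R̄_m)² = 45.0950  ⇒  Var(R_m) = 45.0950 / 8 = 5.6369
β = Cov / Var(R_m) = 2.8319 / 5.6369 = 0.5024
E(R) = R_f + β × MRP = 4.9% + 0.5024 × 5.1% = 7.46%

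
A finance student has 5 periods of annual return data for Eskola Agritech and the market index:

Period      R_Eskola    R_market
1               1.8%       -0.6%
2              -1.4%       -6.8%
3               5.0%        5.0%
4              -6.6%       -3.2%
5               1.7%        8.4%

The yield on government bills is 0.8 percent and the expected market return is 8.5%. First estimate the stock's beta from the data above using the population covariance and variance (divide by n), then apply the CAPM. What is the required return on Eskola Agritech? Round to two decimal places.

Mean R_i = (1.8 − 1.4 + 5.0 − 6.6 + 1.7) / 5 = 0.1000%
Mean R_m = (-0.6 − 6.8 + 5.0 − 3.2 + 8.4) / 5 = 0.5600%
Σ(R_i − R̄_i)(R_m − R̄_m) = 68.5600  ⇒  Cov = 68.5600 / 5 = 13.7120
Σ(R_m − R̄_m)² = 150.8320  ⇒  Var(R_m) = 150.8320 / 5 = 30.1664
β = Cov / Var(R_m) = 13.7120 / 30.1664 = 0.4545
MRP = 8.5% − 0.8% = 7.70%
E(R) = R_f + β × MRP = 0.8% + 0.4545 × 7.7% = 4.30%

4.30%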